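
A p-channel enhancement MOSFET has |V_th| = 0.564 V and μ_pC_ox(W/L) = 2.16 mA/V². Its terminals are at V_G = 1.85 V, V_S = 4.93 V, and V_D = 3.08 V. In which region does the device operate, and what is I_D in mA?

Triode; I_D = 6.36 mA

V_SG = V_S − V_G = 4.93 − 1.85 = 3.08 V; V_SD = V_S − V_D = 4.93 − 3.08 = 1.85 V.
V_ov = V_SG − |V_th| = 3.08 − 0.564 = 2.52 V.
Since V_SD = 1.85 V < V_ov = 2.52 V, the device is in the triode region.
I_D = k_p [V_ov · V_SD − ½ V_SD²] = 2.16 × [2.52 × 1.85 − 0.5 × 1.85²] = 6.36 mA.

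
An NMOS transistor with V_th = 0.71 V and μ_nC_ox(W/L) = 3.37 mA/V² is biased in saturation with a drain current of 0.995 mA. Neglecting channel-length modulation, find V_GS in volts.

V_GS = 1.48 V

In saturation I_D = ½ k_n (V_GS − V_th)², so V_GS − V_th = √(2 I_D / k_n) = √(2 × 0.995 / 3.37) = 0.768 V.
V_GS = 0.71 + 0.768 = 1.48 V.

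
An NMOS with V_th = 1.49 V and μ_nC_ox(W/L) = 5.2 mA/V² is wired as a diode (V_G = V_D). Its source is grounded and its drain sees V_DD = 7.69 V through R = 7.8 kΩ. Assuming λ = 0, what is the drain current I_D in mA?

With gate tied to drain, V_GS = V_DS ≥ V_GS − V_th, so the device is in saturation.
KCL at the drain: ½ k_n (V_GS − V_th)² = (V_DD − V_GS)/R.
Let x = V_GS − 1.49. Then 20.3 x² + x − 6.2 = 0, giving x = 0.529 V (positive root), so V_GS = 2.02 V.
I_D = (V_DD − V_GS)/R = (7.69 − 2.02) / 7.8 = 0.727 mA.

I_D = 0.727 mA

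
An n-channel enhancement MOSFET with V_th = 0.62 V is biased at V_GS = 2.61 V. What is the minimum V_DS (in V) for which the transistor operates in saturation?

V_DS,sat = 1.99 V

The boundary between triode and saturation is V_DS = V_GS − V_th = V_ov.
V_ov = 2.61 − 0.62 = 1.99 V.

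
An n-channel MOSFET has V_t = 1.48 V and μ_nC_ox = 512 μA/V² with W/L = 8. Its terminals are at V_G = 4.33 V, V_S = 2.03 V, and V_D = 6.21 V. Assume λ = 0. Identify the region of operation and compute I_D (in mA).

V_GS = V_G − V_S = 4.33 − 2.03 = 2.3 V; V_DS = V_D − V_S = 6.21 − 2.03 = 4.18 V.
k_n = μ_nC_ox · (W/L) = 4.096 mA/V².
V_ov = V_GS − V_t = 2.3 − 1.48 = 0.82 V.
Since V_DS = 4.18 V ≥ V_ov = 0.82 V, the device is in saturation.
I_D = ½ k_n V_ov² = 0.5 × 4.096 × 0.82² = 1.38 mA.

Saturation; I_D = 1.38 mA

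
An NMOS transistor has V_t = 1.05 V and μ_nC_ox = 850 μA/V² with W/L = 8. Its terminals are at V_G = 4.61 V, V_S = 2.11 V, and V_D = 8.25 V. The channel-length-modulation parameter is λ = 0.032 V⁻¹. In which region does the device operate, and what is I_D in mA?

V_GS = V_G − V_S = 4.61 − 2.11 = 2.5 V; V_DS = V_D − V_S = 8.25 − 2.11 = 6.14 V.
k_n = μ_nC_ox · (W/L) = 6.8 mA/V².
V_ov = V_GS − V_t = 2.5 − 1.05 = 1.45 V.
Since V_DS = 6.14 V ≥ V_ov = 1.45 V, the device is in saturation.
I_D = ½ k_n V_ov² (1 + λ V_DS) = 0.5 × 6.8 × 1.45² × (1 + 0.032 × 6.14) = 8.55 mA.

Saturation; I_D = 8.55 mA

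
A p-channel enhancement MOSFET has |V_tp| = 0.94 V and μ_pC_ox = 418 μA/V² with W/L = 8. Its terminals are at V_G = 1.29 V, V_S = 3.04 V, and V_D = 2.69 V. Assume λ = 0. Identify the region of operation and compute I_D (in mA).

V_SG = V_S − V_G = 3.04 − 1.29 = 1.75 V; V_SD = V_S − V_D = 3.04 − 2.69 = 0.35 V.
k_p = μ_pC_ox · (W/L) = 3.344 mA/V².
V_ov = V_SG − |V_tp| = 1.75 − 0.94 = 0.81 V.
Since V_SD = 0.35 V < V_ov = 0.81 V, the device is in the triode region.
I_D = k_p [V_ov · V_SD − ½ V_SD²] = 3.344 × [0.81 × 0.35 − 0.5 × 0.35²] = 0.743 mA.

Triode; I_D = 0.743 mA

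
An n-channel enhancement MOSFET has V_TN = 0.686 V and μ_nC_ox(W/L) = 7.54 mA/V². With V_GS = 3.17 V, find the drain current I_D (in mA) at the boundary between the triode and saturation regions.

I_D = 23.3 mA

At the boundary V_DS = V_ov = V_GS − V_TN = 3.17 − 0.686 = 2.48 V.
I_D = ½ k_n V_ov² = 0.5 × 7.54 × 2.48² = 23.3 mA.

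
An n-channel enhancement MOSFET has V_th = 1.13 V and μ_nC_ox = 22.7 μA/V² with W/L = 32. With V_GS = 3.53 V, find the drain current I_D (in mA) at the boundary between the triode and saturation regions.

At the boundary V_DS = V_ov = V_GS − V_th = 3.53 − 1.13 = 2.4 V.
k_n = μ_nC_ox · (W/L) = 0.7264 mA/V².
I_D = ½ k_n V_ov² = 0.5 × 0.7264 × 2.4² = 2.09 mA.

I_D = 2.09 mA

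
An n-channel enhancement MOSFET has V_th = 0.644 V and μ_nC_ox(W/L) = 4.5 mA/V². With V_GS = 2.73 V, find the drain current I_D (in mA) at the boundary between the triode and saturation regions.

At the boundary V_DS = V_ov = V_GS − V_th = 2.73 − 0.644 = 2.09 V.
I_D = ½ k_n V_ov² = 0.5 × 4.5 × 2.09² = 9.79 mA.

I_D = 9.79 mA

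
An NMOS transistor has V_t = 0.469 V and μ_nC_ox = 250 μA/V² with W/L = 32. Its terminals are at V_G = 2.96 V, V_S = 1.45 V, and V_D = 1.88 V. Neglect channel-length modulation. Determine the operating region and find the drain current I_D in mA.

Triode; I_D = 2.84 mA

V_GS = V_G − V_S = 2.96 − 1.45 = 1.51 V; V_DS = V_D − V_S = 1.88 − 1.45 = 0.43 V.
k_n = μ_nC_ox · (W/L) = 8 mA/V².
V_ov = V_GS − V_t = 1.51 − 0.469 = 1.04 V.
Since V_DS = 0.43 V < V_ov = 1.04 V, the device is in the triode region.
I_D = k_n [V_ov · V_DS − ½ V_DS²] = 8 × [1.04 × 0.43 − 0.5 × 0.43²] = 2.84 mA.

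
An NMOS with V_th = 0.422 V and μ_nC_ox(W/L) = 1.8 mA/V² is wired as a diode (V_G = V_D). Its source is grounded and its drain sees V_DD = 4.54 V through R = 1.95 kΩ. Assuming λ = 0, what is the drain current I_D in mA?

With gate tied to drain, V_GS = V_DS ≥ V_GS − V_th, so the device is in saturation.
KCL at the drain: ½ k_n (V_GS − V_th)² = (V_DD − V_GS)/R.
Let x = V_GS − 0.422. Then 1.75 x² + x − 4.118 = 0, giving x = 1.27 V (positive root), so V_GS = 1.7 V.
I_D = (V_DD − V_GS)/R = (4.54 − 1.7) / 1.95 = 1.46 mA.

I_D = 1.46 mA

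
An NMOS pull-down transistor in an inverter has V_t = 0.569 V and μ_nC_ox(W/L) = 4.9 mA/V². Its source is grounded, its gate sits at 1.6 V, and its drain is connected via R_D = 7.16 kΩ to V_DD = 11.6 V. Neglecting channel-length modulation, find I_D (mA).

V_GS = V_G = 1.6 V, so V_ov = 1.6 − 0.569 = 1.03 V.
Assume saturation: I_D = ½ k_n V_ov² = 0.5 × 4.9 × 1.03² = 2.6 mA, giving V_DS = V_DD − I_D R_D = 11.6 − 2.6 × 7.16 = -7.05 V.
But -7.05 V < V_ov = 1.03 V, so the device is actually in triode.
In triode I_D = k_n[V_ov V_DS − ½ V_DS²] and I_D = (V_DD − V_DS)/R_D. Equating: 17.5 V_DS² − 37.17 V_DS + 11.6 = 0, giving V_DS = 0.38 V (the root below V_ov).
I_D = (11.6 − 0.38) / 7.16 = 1.57 mA.

I_D = 1.57 mA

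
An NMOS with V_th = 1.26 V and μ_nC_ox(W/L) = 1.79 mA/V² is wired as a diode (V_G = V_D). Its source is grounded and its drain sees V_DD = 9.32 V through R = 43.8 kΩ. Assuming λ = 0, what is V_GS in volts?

With gate tied to drain, V_GS = V_DS ≥ V_GS − V_th, so the device is in saturation.
KCL at the drain: ½ k_n (V_GS − V_th)² = (V_DD − V_GS)/R.
Let x = V_GS − 1.26. Then 39.2 x² + x − 8.06 = 0, giving x = 0.441 V (positive root), so V_GS = 1.7 V.
I_D = (V_DD − V_GS)/R = (9.32 − 1.7) / 43.8 = 0.174 mA.

V_GS = 1.70 V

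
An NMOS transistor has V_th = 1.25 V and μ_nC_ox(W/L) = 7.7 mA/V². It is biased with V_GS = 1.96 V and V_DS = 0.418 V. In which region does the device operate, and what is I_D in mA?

Triode; I_D = 1.61 mA

V_ov = V_GS − V_th = 1.96 − 1.25 = 0.71 V.
Since V_DS = 0.418 V < V_ov = 0.71 V, the device is in the triode region.
I_D = k_n [V_ov · V_DS − ½ V_DS²] = 7.7 × [0.71 × 0.418 − 0.5 × 0.418²] = 1.61 mA.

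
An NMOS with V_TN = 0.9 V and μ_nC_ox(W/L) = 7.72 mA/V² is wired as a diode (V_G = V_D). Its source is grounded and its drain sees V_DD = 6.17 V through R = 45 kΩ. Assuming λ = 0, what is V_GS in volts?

With gate tied to drain, V_GS = V_DS ≥ V_GS − V_TN, so the device is in saturation.
KCL at the drain: ½ k_n (V_GS − V_TN)² = (V_DD − V_GS)/R.
Let x = V_GS − 0.9. Then 174 x² + x − 5.27 = 0, giving x = 0.171 V (positive root), so V_GS = 1.07 V.
I_D = (V_DD − V_GS)/R = (6.17 − 1.07) / 45 = 0.113 mA.

V_GS = 1.07 V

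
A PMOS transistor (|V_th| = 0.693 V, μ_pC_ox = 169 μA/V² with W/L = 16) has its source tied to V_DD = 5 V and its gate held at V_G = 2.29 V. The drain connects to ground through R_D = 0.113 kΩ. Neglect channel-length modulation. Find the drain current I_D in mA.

V_SG = V_DD − V_G = 5 − 2.29 = 2.71 V, so V_ov = 2.71 − 0.693 = 2.02 V.
k_p = μ_pC_ox · (W/L) = 2.704 mA/V².
Assume saturation: I_D = ½ k_p V_ov² = 0.5 × 2.704 × 2.02² = 5.5 mA, giving V_SD = V_DD − I_D R_D = 5 − 5.5 × 0.113 = 4.38 V.
V_SD = 4.38 V ≥ V_ov = 2.02 V, confirming saturation.

I_D = 5.50 mA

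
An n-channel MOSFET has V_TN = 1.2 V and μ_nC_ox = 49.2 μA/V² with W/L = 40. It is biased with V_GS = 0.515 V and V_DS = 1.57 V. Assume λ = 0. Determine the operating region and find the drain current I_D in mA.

V_GS = 0.515 V < V_TN = 1.2 V, so the transistor is in cutoff.

Cutoff; I_D = 0 mA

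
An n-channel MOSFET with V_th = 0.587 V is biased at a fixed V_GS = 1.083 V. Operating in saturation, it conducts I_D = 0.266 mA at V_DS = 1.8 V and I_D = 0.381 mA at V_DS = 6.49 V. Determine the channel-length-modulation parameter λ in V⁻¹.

With V_GS fixed, I_D ∝ (1 + λ V_DS) in saturation, so I_D2/I_D1 = (1 + λ V_DS2)/(1 + λ V_DS1).
0.381/0.266 = 1.432 = (1 + 6.49 λ)/(1 + 1.8 λ).
Solving: λ (I_D1 V_DS2 − I_D2 V_DS1) = I_D2 − I_D1, so λ = (0.381 − 0.266) / (0.266 × 6.49 − 0.381 × 1.8) = 0.115 / 1.04 = 0.111 V⁻¹.

λ = 0.111 V⁻¹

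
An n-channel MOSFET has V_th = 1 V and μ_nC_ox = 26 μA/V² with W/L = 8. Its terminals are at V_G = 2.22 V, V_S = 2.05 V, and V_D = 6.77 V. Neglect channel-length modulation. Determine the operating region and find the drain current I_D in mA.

V_GS = V_G − V_S = 2.22 − 2.05 = 0.17 V; V_DS = V_D − V_S = 6.77 − 2.05 = 4.72 V.
V_GS = 0.17 V < V_th = 1 V, so the transistor is in cutoff.

Cutoff; I_D = 0 mA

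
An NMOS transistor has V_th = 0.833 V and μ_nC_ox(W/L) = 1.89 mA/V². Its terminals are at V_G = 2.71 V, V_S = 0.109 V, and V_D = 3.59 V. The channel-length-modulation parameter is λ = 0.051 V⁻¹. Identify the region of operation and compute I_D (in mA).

Saturation; I_D = 3.48 mA

V_GS = V_G − V_S = 2.71 − 0.109 = 2.6 V; V_DS = V_D − V_S = 3.59 − 0.109 = 3.48 V.
V_ov = V_GS − V_th = 2.6 − 0.833 = 1.77 V.
Since V_DS = 3.48 V ≥ V_ov = 1.77 V, the device is in saturation.
I_D = ½ k_n V_ov² (1 + λ V_DS) = 0.5 × 1.89 × 1.77² × (1 + 0.051 × 3.48) = 3.48 mA.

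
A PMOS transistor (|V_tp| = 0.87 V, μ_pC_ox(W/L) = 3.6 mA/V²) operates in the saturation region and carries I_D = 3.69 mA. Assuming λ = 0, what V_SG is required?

In saturation I_D = ½ k_p (V_SG − |V_tp|)², so V_SG − |V_tp| = √(2 I_D / k_p) = √(2 × 3.69 / 3.6) = 1.43 V.
V_SG = 0.87 + 1.43 = 2.3 V.

V_SG = 2.30 V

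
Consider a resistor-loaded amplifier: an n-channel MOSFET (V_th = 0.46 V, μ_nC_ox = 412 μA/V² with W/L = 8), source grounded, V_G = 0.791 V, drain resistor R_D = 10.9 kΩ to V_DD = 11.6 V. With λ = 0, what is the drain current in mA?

V_GS = V_G = 0.791 V, so V_ov = 0.791 − 0.46 = 0.331 V.
k_n = μ_nC_ox · (W/L) = 3.296 mA/V².
Assume saturation: I_D = ½ k_n V_ov² = 0.5 × 3.296 × 0.331² = 0.181 mA, giving V_DS = V_DD − I_D R_D = 11.6 − 0.181 × 10.9 = 9.63 V.
V_DS = 9.63 V ≥ V_ov = 0.331 V, confirming saturation.

I_D = 0.181 mA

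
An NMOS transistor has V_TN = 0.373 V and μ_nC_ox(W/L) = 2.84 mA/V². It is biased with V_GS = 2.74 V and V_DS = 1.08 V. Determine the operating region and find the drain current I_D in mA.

V_ov = V_GS − V_TN = 2.74 − 0.373 = 2.37 V.
Since V_DS = 1.08 V < V_ov = 2.37 V, the device is in the triode region.
I_D = k_n [V_ov · V_DS − ½ V_DS²] = 2.84 × [2.37 × 1.08 − 0.5 × 1.08²] = 5.6 mA.

Triode; I_D = 5.60 mA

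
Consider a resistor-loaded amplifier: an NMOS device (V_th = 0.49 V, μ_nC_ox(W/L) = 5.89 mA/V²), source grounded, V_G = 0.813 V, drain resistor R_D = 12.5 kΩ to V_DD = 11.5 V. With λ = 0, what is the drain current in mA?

I_D = 0.307 mA

V_GS = V_G = 0.813 V, so V_ov = 0.813 − 0.49 = 0.323 V.
Assume saturation: I_D = ½ k_n V_ov² = 0.5 × 5.89 × 0.323² = 0.307 mA, giving V_DS = V_DD − I_D R_D = 11.5 − 0.307 × 12.5 = 7.66 V.
V_DS = 7.66 V ≥ V_ov = 0.323 V, confirming saturation.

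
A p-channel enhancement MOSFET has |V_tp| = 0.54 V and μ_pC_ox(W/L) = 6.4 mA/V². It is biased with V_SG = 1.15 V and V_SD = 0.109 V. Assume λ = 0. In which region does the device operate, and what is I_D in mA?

V_ov = V_SG − |V_tp| = 1.15 − 0.54 = 0.61 V.
Since V_SD = 0.109 V < V_ov = 0.61 V, the device is in the triode region.
I_D = k_p [V_ov · V_SD − ½ V_SD²] = 6.4 × [0.61 × 0.109 − 0.5 × 0.109²] = 0.388 mA.

Triode; I_D = 0.388 mA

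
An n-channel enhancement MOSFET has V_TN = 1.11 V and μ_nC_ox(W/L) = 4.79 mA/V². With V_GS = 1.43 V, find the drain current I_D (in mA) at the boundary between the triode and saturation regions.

I_D = 0.245 mA

At the boundary V_DS = V_ov = V_GS − V_TN = 1.43 − 1.11 = 0.32 V.
I_D = ½ k_n V_ov² = 0.5 × 4.79 × 0.32² = 0.245 mA.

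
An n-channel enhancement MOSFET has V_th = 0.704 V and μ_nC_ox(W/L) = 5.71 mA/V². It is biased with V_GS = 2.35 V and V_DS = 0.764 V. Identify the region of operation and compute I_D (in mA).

V_ov = V_GS − V_th = 2.35 − 0.704 = 1.65 V.
Since V_DS = 0.764 V < V_ov = 1.65 V, the device is in the triode region.
I_D = k_n [V_ov · V_DS − ½ V_DS²] = 5.71 × [1.65 × 0.764 − 0.5 × 0.764²] = 5.51 mA.

Triode; I_D = 5.51 mA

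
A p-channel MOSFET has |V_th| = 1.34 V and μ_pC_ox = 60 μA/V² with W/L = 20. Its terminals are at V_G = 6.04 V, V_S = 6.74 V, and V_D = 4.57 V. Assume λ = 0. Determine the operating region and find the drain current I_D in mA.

Cutoff; I_D = 0 mA

V_SG = V_S − V_G = 6.74 − 6.04 = 0.7 V; V_SD = V_S − V_D = 6.74 − 4.57 = 2.17 V.
V_SG = 0.7 V < |V_th| = 1.34 V, so the transistor is in cutoff.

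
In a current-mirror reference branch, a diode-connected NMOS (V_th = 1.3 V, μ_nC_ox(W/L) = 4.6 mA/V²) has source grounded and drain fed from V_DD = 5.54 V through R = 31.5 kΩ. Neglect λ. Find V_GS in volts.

V_GS = 1.54 V

With gate tied to drain, V_GS = V_DS ≥ V_GS − V_th, so the device is in saturation.
KCL at the drain: ½ k_n (V_GS − V_th)² = (V_DD − V_GS)/R.
Let x = V_GS − 1.3. Then 72.4 x² + x − 4.24 = 0, giving x = 0.235 V (positive root), so V_GS = 1.54 V.
I_D = (V_DD − V_GS)/R = (5.54 − 1.54) / 31.5 = 0.127 mA.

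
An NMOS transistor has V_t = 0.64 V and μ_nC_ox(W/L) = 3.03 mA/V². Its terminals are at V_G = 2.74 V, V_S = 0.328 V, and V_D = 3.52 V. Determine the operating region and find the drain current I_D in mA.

Saturation; I_D = 4.76 mA

V_GS = V_G − V_S = 2.74 − 0.328 = 2.41 V; V_DS = V_D − V_S = 3.52 − 0.328 = 3.19 V.
V_ov = V_GS − V_t = 2.41 − 0.64 = 1.77 V.
Since V_DS = 3.19 V ≥ V_ov = 1.77 V, the device is in saturation.
I_D = ½ k_n V_ov² = 0.5 × 3.03 × 1.77² = 4.76 mA.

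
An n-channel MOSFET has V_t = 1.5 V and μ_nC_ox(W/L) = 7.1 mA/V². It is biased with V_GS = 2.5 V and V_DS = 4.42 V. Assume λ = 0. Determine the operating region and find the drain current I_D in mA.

Saturation; I_D = 3.55 mA

V_ov = V_GS − V_t = 2.5 − 1.5 = 1 V.
Since V_DS = 4.42 V ≥ V_ov = 1 V, the device is in saturation.
I_D = ½ k_n V_ov² = 0.5 × 7.1 × 1² = 3.55 mA.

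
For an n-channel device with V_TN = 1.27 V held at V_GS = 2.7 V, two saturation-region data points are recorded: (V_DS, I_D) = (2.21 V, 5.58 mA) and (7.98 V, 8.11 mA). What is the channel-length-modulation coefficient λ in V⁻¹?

With V_GS fixed, I_D ∝ (1 + λ V_DS) in saturation, so I_D2/I_D1 = (1 + λ V_DS2)/(1 + λ V_DS1).
8.11/5.58 = 1.453 = (1 + 7.98 λ)/(1 + 2.21 λ).
Solving: λ (I_D1 V_DS2 − I_D2 V_DS1) = I_D2 − I_D1, so λ = (8.11 − 5.58) / (5.58 × 7.98 − 8.11 × 2.21) = 2.53 / 26.6 = 0.0951 V⁻¹.

λ = 0.0951 V⁻¹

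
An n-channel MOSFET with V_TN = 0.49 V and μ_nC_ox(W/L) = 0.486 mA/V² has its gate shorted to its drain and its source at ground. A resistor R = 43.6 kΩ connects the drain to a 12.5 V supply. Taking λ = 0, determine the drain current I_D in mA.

I_D = 0.252 mA

With gate tied to drain, V_GS = V_DS ≥ V_GS − V_TN, so the device is in saturation.
KCL at the drain: ½ k_n (V_GS − V_TN)² = (V_DD − V_GS)/R.
Let x = V_GS − 0.49. Then 10.6 x² + x − 12.01 = 0, giving x = 1.02 V (positive root), so V_GS = 1.51 V.
I_D = (V_DD − V_GS)/R = (12.5 − 1.51) / 43.6 = 0.252 mA.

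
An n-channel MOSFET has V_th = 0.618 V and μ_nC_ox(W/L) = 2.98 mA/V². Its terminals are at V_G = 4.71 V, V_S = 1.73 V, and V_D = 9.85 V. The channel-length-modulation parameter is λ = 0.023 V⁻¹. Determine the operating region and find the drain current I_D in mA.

Saturation; I_D = 9.87 mA

V_GS = V_G − V_S = 4.71 − 1.73 = 2.98 V; V_DS = V_D − V_S = 9.85 − 1.73 = 8.12 V.
V_ov = V_GS − V_th = 2.98 − 0.618 = 2.36 V.
Since V_DS = 8.12 V ≥ V_ov = 2.36 V, the device is in saturation.
I_D = ½ k_n V_ov² (1 + λ V_DS) = 0.5 × 2.98 × 2.36² × (1 + 0.023 × 8.12) = 9.87 mA.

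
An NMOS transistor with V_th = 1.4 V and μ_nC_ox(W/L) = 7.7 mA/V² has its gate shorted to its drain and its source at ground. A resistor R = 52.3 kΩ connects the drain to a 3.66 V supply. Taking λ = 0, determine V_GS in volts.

With gate tied to drain, V_GS = V_DS ≥ V_GS − V_th, so the device is in saturation.
KCL at the drain: ½ k_n (V_GS − V_th)² = (V_DD − V_GS)/R.
Let x = V_GS − 1.4. Then 201 x² + x − 2.26 = 0, giving x = 0.103 V (positive root), so V_GS = 1.5 V.
I_D = (V_DD − V_GS)/R = (3.66 − 1.5) / 52.3 = 0.0412 mA.

V_GS = 1.50 V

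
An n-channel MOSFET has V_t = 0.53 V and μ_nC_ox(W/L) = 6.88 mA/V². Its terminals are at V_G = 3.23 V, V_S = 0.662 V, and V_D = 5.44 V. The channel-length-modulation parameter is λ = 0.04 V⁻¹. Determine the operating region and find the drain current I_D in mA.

V_GS = V_G − V_S = 3.23 − 0.662 = 2.57 V; V_DS = V_D − V_S = 5.44 − 0.662 = 4.78 V.
V_ov = V_GS − V_t = 2.57 − 0.53 = 2.04 V.
Since V_DS = 4.78 V ≥ V_ov = 2.04 V, the device is in saturation.
I_D = ½ k_n V_ov² (1 + λ V_DS) = 0.5 × 6.88 × 2.04² × (1 + 0.04 × 4.78) = 17 mA.

Saturation; I_D = 17.0 mA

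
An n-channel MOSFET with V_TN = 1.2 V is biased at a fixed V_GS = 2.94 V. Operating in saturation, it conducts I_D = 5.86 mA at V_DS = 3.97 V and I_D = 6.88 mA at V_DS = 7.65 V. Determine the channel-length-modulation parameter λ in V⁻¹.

With V_GS fixed, I_D ∝ (1 + λ V_DS) in saturation, so I_D2/I_D1 = (1 + λ V_DS2)/(1 + λ V_DS1).
6.88/5.86 = 1.174 = (1 + 7.65 λ)/(1 + 3.97 λ).
Solving: λ (I_D1 V_DS2 − I_D2 V_DS1) = I_D2 − I_D1, so λ = (6.88 − 5.86) / (5.86 × 7.65 − 6.88 × 3.97) = 1.02 / 17.5 = 0.0582 V⁻¹.

λ = 0.0582 V⁻¹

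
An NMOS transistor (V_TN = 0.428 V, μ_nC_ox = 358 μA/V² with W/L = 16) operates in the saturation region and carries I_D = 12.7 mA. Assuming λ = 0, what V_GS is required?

k_n = μ_nC_ox · (W/L) = 5.728 mA/V².
In saturation I_D = ½ k_n (V_GS − V_TN)², so V_GS − V_TN = √(2 I_D / k_n) = √(2 × 12.7 / 5.728) = 2.11 V.
V_GS = 0.428 + 2.11 = 2.53 V.

V_GS = 2.53 V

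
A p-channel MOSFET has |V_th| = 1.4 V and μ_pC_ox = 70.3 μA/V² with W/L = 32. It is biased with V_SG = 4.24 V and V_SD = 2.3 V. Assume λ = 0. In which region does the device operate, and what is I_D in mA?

k_p = μ_pC_ox · (W/L) = 2.25 mA/V².
V_ov = V_SG − |V_th| = 4.24 − 1.4 = 2.84 V.
Since V_SD = 2.3 V < V_ov = 2.84 V, the device is in the triode region.
I_D = k_p [V_ov · V_SD − ½ V_SD²] = 2.25 × [2.84 × 2.3 − 0.5 × 2.3²] = 8.74 mA.

Triode; I_D = 8.74 mA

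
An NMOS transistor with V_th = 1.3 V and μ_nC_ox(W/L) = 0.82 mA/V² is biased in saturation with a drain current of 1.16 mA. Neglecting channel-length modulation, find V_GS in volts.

In saturation I_D = ½ k_n (V_GS − V_th)², so V_GS − V_th = √(2 I_D / k_n) = √(2 × 1.16 / 0.82) = 1.68 V.
V_GS = 1.3 + 1.68 = 2.98 V.

V_GS = 2.98 V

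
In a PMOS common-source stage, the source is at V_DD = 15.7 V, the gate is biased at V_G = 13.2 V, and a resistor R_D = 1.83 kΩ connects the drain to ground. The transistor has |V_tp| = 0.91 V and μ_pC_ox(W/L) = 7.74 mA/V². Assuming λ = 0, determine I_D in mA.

I_D = 8.07 mA

V_SG = V_DD − V_G = 15.7 − 13.2 = 2.5 V, so V_ov = 2.5 − 0.91 = 1.59 V.
Assume saturation: I_D = ½ k_p V_ov² = 0.5 × 7.74 × 1.59² = 9.78 mA, giving V_SD = V_DD − I_D R_D = 15.7 − 9.78 × 1.83 = -2.2 V.
But -2.2 V < V_ov = 1.59 V, so the device is actually in triode.
In triode I_D = k_p[V_ov V_SD − ½ V_SD²] and I_D = (V_DD − V_SD)/R_D. Equating: 7.08 V_SD² − 23.52 V_SD + 15.7 = 0, giving V_SD = 0.925 V (the root below V_ov).
I_D = (15.7 − 0.925) / 1.83 = 8.07 mA.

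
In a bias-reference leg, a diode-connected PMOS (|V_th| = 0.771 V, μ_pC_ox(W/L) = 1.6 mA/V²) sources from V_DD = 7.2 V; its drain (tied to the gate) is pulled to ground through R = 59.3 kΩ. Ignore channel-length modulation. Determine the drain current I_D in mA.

With gate tied to drain, V_SG = V_SD ≥ V_SG − |V_th|, so the device is in saturation.
KCL at the drain: ½ k_p (V_SG − |V_th|)² = (V_DD − V_SG)/R.
Let x = V_SG − 0.771. Then 47.4 x² + x − 6.429 = 0, giving x = 0.358 V (positive root), so V_SG = 1.13 V.
I_D = (V_DD − V_SG)/R = (7.2 − 1.13) / 59.3 = 0.102 mA.

I_D = 0.102 mA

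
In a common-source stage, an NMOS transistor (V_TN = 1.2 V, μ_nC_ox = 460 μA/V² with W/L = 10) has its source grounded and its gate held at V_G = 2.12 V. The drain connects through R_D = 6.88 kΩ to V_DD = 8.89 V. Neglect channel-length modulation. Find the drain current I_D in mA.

I_D = 1.24 mA

V_GS = V_G = 2.12 V, so V_ov = 2.12 − 1.2 = 0.92 V.
k_n = μ_nC_ox · (W/L) = 4.6 mA/V².
Assume saturation: I_D = ½ k_n V_ov² = 0.5 × 4.6 × 0.92² = 1.95 mA, giving V_DS = V_DD − I_D R_D = 8.89 − 1.95 × 6.88 = -4.5 V.
But -4.5 V < V_ov = 0.92 V, so the device is actually in triode.
In triode I_D = k_n[V_ov V_DS − ½ V_DS²] and I_D = (V_DD − V_DS)/R_D. Equating: 15.8 V_DS² − 30.12 V_DS + 8.89 = 0, giving V_DS = 0.365 V (the root below V_ov).
I_D = (8.89 − 0.365) / 6.88 = 1.24 mA.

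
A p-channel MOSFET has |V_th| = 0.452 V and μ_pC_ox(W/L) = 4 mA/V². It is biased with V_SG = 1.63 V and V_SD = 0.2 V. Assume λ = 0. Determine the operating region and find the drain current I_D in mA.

V_ov = V_SG − |V_th| = 1.63 − 0.452 = 1.18 V.
Since V_SD = 0.2 V < V_ov = 1.18 V, the device is in the triode region.
I_D = k_p [V_ov · V_SD − ½ V_SD²] = 4 × [1.18 × 0.2 − 0.5 × 0.2²] = 0.862 mA.

Triode; I_D = 0.862 mA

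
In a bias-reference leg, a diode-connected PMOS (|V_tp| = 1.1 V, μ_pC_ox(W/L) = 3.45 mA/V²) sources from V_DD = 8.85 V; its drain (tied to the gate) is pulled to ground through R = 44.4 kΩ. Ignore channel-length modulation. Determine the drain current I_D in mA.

With gate tied to drain, V_SG = V_SD ≥ V_SG − |V_tp|, so the device is in saturation.
KCL at the drain: ½ k_p (V_SG − |V_tp|)² = (V_DD − V_SG)/R.
Let x = V_SG − 1.1. Then 76.6 x² + x − 7.75 = 0, giving x = 0.312 V (positive root), so V_SG = 1.41 V.
I_D = (V_DD − V_SG)/R = (8.85 − 1.41) / 44.4 = 0.168 mA.

I_D = 0.168 mA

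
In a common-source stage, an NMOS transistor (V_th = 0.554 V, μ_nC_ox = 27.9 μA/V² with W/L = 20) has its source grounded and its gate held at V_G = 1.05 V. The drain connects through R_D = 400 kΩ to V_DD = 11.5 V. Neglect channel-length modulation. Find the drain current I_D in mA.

V_GS = V_G = 1.05 V, so V_ov = 1.05 − 0.554 = 0.496 V.
k_n = μ_nC_ox · (W/L) = 0.558 mA/V².
Assume saturation: I_D = ½ k_n V_ov² = 0.5 × 0.558 × 0.496² = 0.0686 mA, giving V_DS = V_DD − I_D R_D = 11.5 − 0.0686 × 400 = -16 V.
But -16 V < V_ov = 0.496 V, so the device is actually in triode.
In triode I_D = k_n[V_ov V_DS − ½ V_DS²] and I_D = (V_DD − V_DS)/R_D. Equating: 112 V_DS² − 111.7 V_DS + 11.5 = 0, giving V_DS = 0.117 V (the root below V_ov).
I_D = (11.5 − 0.117) / 400 = 0.0285 mA.

I_D = 0.0285 mA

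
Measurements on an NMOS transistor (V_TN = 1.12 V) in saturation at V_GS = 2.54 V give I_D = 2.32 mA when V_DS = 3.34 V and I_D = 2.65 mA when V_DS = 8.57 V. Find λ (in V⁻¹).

With V_GS fixed, I_D ∝ (1 + λ V_DS) in saturation, so I_D2/I_D1 = (1 + λ V_DS2)/(1 + λ V_DS1).
2.65/2.32 = 1.142 = (1 + 8.57 λ)/(1 + 3.34 λ).
Solving: λ (I_D1 V_DS2 − I_D2 V_DS1) = I_D2 − I_D1, so λ = (2.65 − 2.32) / (2.32 × 8.57 − 2.65 × 3.34) = 0.33 / 11 = 0.0299 V⁻¹.

λ = 0.0299 V⁻¹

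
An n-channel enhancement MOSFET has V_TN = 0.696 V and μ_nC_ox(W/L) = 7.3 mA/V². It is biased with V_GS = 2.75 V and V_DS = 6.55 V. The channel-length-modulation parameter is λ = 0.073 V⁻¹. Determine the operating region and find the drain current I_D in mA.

V_ov = V_GS − V_TN = 2.75 − 0.696 = 2.05 V.
Since V_DS = 6.55 V ≥ V_ov = 2.05 V, the device is in saturation.
I_D = ½ k_n V_ov² (1 + λ V_DS) = 0.5 × 7.3 × 2.05² × (1 + 0.073 × 6.55) = 22.8 mA.

Saturation; I_D = 22.8 mA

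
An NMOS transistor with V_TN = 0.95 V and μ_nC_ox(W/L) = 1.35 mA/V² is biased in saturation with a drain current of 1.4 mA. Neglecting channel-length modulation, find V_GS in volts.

V_GS = 2.39 V

In saturation I_D = ½ k_n (V_GS − V_TN)², so V_GS − V_TN = √(2 I_D / k_n) = √(2 × 1.4 / 1.35) = 1.44 V.
V_GS = 0.95 + 1.44 = 2.39 V.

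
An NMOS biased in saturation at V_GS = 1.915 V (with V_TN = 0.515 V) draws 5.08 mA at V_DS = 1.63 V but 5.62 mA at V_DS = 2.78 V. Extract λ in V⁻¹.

With V_GS fixed, I_D ∝ (1 + λ V_DS) in saturation, so I_D2/I_D1 = (1 + λ V_DS2)/(1 + λ V_DS1).
5.62/5.08 = 1.106 = (1 + 2.78 λ)/(1 + 1.63 λ).
Solving: λ (I_D1 V_DS2 − I_D2 V_DS1) = I_D2 − I_D1, so λ = (5.62 − 5.08) / (5.08 × 2.78 − 5.62 × 1.63) = 0.54 / 4.96 = 0.109 V⁻¹.

λ = 0.109 V⁻¹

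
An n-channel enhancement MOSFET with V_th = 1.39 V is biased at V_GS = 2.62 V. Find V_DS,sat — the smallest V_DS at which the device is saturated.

The boundary between triode and saturation is V_DS = V_GS − V_th = V_ov.
V_ov = 2.62 − 1.39 = 1.23 V.

V_DS,sat = 1.23 V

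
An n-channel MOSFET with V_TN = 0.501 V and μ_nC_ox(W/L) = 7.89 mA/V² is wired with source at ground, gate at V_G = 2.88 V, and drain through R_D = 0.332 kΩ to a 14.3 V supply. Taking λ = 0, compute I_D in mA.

V_GS = V_G = 2.88 V, so V_ov = 2.88 − 0.501 = 2.38 V.
Assume saturation: I_D = ½ k_n V_ov² = 0.5 × 7.89 × 2.38² = 22.3 mA, giving V_DS = V_DD − I_D R_D = 14.3 − 22.3 × 0.332 = 6.89 V.
V_DS = 6.89 V ≥ V_ov = 2.38 V, confirming saturation.

I_D = 22.3 mA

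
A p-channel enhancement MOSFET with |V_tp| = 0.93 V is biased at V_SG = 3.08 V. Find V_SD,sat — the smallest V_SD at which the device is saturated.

The boundary between triode and saturation is V_SD = V_SG − |V_tp| = V_ov.
V_ov = 3.08 − 0.93 = 2.15 V.

V_SD,sat = 2.15 V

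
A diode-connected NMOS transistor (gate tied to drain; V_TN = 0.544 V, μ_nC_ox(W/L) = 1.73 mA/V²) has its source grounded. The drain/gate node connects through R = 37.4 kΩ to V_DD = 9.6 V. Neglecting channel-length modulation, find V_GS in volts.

V_GS = 1.06 V

With gate tied to drain, V_GS = V_DS ≥ V_GS − V_TN, so the device is in saturation.
KCL at the drain: ½ k_n (V_GS − V_TN)² = (V_DD − V_GS)/R.
Let x = V_GS − 0.544. Then 32.4 x² + x − 9.056 = 0, giving x = 0.514 V (positive root), so V_GS = 1.06 V.
I_D = (V_DD − V_GS)/R = (9.6 − 1.06) / 37.4 = 0.228 mA.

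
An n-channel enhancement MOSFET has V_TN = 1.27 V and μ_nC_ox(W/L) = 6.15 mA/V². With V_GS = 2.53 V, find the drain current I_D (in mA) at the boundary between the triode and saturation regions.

I_D = 4.88 mA

At the boundary V_DS = V_ov = V_GS − V_TN = 2.53 − 1.27 = 1.26 V.
I_D = ½ k_n V_ov² = 0.5 × 6.15 × 1.26² = 4.88 mA.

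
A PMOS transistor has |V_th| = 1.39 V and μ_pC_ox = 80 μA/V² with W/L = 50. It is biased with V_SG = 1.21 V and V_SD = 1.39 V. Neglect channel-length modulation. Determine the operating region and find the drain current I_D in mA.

Cutoff; I_D = 0 mA

V_SG = 1.21 V < |V_th| = 1.39 V, so the transistor is in cutoff.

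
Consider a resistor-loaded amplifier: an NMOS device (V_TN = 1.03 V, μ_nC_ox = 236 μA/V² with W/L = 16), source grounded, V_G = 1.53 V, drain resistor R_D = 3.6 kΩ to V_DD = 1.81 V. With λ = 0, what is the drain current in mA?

V_GS = V_G = 1.53 V, so V_ov = 1.53 − 1.03 = 0.5 V.
k_n = μ_nC_ox · (W/L) = 3.776 mA/V².
Assume saturation: I_D = ½ k_n V_ov² = 0.5 × 3.776 × 0.5² = 0.472 mA, giving V_DS = V_DD − I_D R_D = 1.81 − 0.472 × 3.6 = 0.111 V.
But 0.111 V < V_ov = 0.5 V, so the device is actually in triode.
In triode I_D = k_n[V_ov V_DS − ½ V_DS²] and I_D = (V_DD − V_DS)/R_D. Equating: 6.8 V_DS² − 7.797 V_DS + 1.81 = 0, giving V_DS = 0.323 V (the root below V_ov).
I_D = (1.81 − 0.323) / 3.6 = 0.413 mA.

I_D = 0.413 mA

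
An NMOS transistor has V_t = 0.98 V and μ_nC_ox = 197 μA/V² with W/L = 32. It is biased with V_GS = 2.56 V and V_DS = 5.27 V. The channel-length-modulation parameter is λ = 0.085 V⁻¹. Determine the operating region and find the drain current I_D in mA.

Saturation; I_D = 11.4 mA

k_n = μ_nC_ox · (W/L) = 6.304 mA/V².
V_ov = V_GS − V_t = 2.56 − 0.98 = 1.58 V.
Since V_DS = 5.27 V ≥ V_ov = 1.58 V, the device is in saturation.
I_D = ½ k_n V_ov² (1 + λ V_DS) = 0.5 × 6.304 × 1.58² × (1 + 0.085 × 5.27) = 11.4 mA.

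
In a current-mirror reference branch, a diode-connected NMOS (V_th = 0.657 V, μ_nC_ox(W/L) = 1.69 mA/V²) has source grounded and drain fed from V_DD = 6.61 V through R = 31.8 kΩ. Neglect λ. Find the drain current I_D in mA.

I_D = 0.173 mA

With gate tied to drain, V_GS = V_DS ≥ V_GS − V_th, so the device is in saturation.
KCL at the drain: ½ k_n (V_GS − V_th)² = (V_DD − V_GS)/R.
Let x = V_GS − 0.657. Then 26.9 x² + x − 5.953 = 0, giving x = 0.452 V (positive root), so V_GS = 1.11 V.
I_D = (V_DD − V_GS)/R = (6.61 − 1.11) / 31.8 = 0.173 mA.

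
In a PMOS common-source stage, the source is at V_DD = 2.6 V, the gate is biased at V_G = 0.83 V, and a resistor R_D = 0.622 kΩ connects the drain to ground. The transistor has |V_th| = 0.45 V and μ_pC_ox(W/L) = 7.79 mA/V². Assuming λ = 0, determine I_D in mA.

I_D = 3.53 mA

V_SG = V_DD − V_G = 2.6 − 0.83 = 1.77 V, so V_ov = 1.77 − 0.45 = 1.32 V.
Assume saturation: I_D = ½ k_p V_ov² = 0.5 × 7.79 × 1.32² = 6.79 mA, giving V_SD = V_DD − I_D R_D = 2.6 − 6.79 × 0.622 = -1.62 V.
But -1.62 V < V_ov = 1.32 V, so the device is actually in triode.
In triode I_D = k_p[V_ov V_SD − ½ V_SD²] and I_D = (V_DD − V_SD)/R_D. Equating: 2.42 V_SD² − 7.396 V_SD + 2.6 = 0, giving V_SD = 0.405 V (the root below V_ov).
I_D = (2.6 − 0.405) / 0.622 = 3.53 mA.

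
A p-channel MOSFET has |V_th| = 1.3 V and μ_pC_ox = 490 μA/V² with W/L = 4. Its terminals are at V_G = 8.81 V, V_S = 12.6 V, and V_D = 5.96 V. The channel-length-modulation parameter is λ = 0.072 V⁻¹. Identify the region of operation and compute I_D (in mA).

Saturation; I_D = 8.98 mA

V_SG = V_S − V_G = 12.6 − 8.81 = 3.79 V; V_SD = V_S − V_D = 12.6 − 5.96 = 6.64 V.
k_p = μ_pC_ox · (W/L) = 1.96 mA/V².
V_ov = V_SG − |V_th| = 3.79 − 1.3 = 2.49 V.
Since V_SD = 6.64 V ≥ V_ov = 2.49 V, the device is in saturation.
I_D = ½ k_p V_ov² (1 + λ V_SD) = 0.5 × 1.96 × 2.49² × (1 + 0.072 × 6.64) = 8.98 mA.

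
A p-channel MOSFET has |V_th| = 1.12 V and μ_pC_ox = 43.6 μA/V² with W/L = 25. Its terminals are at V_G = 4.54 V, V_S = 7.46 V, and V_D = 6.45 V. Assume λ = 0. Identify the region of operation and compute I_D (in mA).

Triode; I_D = 1.43 mA

V_SG = V_S − V_G = 7.46 − 4.54 = 2.92 V; V_SD = V_S − V_D = 7.46 − 6.45 = 1.01 V.
k_p = μ_pC_ox · (W/L) = 1.09 mA/V².
V_ov = V_SG − |V_th| = 2.92 − 1.12 = 1.8 V.
Since V_SD = 1.01 V < V_ov = 1.8 V, the device is in the triode region.
I_D = k_p [V_ov · V_SD − ½ V_SD²] = 1.09 × [1.8 × 1.01 − 0.5 × 1.01²] = 1.43 mA.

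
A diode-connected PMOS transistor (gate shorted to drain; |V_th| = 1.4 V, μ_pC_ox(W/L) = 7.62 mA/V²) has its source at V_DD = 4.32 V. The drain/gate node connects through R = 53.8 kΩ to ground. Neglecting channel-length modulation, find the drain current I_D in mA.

I_D = 0.0521 mA

With gate tied to drain, V_SG = V_SD ≥ V_SG − |V_th|, so the device is in saturation.
KCL at the drain: ½ k_p (V_SG − |V_th|)² = (V_DD − V_SG)/R.
Let x = V_SG − 1.4. Then 205 x² + x − 2.92 = 0, giving x = 0.117 V (positive root), so V_SG = 1.52 V.
I_D = (V_DD − V_SG)/R = (4.32 − 1.52) / 53.8 = 0.0521 mA.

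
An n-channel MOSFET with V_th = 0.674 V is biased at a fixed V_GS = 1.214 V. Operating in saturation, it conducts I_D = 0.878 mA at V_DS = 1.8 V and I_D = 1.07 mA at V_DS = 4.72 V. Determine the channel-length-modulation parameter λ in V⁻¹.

λ = 0.0866 V⁻¹

With V_GS fixed, I_D ∝ (1 + λ V_DS) in saturation, so I_D2/I_D1 = (1 + λ V_DS2)/(1 + λ V_DS1).
1.07/0.878 = 1.219 = (1 + 4.72 λ)/(1 + 1.8 λ).
Solving: λ (I_D1 V_DS2 − I_D2 V_DS1) = I_D2 − I_D1, so λ = (1.07 − 0.878) / (0.878 × 4.72 − 1.07 × 1.8) = 0.192 / 2.22 = 0.0866 V⁻¹.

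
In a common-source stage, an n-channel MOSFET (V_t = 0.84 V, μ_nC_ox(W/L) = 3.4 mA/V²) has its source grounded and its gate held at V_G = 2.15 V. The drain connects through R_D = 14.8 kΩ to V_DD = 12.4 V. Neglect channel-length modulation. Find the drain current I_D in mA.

I_D = 0.824 mA

V_GS = V_G = 2.15 V, so V_ov = 2.15 − 0.84 = 1.31 V.
Assume saturation: I_D = ½ k_n V_ov² = 0.5 × 3.4 × 1.31² = 2.92 mA, giving V_DS = V_DD − I_D R_D = 12.4 − 2.92 × 14.8 = -30.8 V.
But -30.8 V < V_ov = 1.31 V, so the device is actually in triode.
In triode I_D = k_n[V_ov V_DS − ½ V_DS²] and I_D = (V_DD − V_DS)/R_D. Equating: 25.2 V_DS² − 66.92 V_DS + 12.4 = 0, giving V_DS = 0.2 V (the root below V_ov).
I_D = (12.4 − 0.2) / 14.8 = 0.824 mA.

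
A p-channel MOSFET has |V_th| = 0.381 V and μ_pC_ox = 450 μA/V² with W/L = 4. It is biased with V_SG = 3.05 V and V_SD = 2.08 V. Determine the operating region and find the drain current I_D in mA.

k_p = μ_pC_ox · (W/L) = 1.8 mA/V².
V_ov = V_SG − |V_th| = 3.05 − 0.381 = 2.67 V.
Since V_SD = 2.08 V < V_ov = 2.67 V, the device is in the triode region.
I_D = k_p [V_ov · V_SD − ½ V_SD²] = 1.8 × [2.67 × 2.08 − 0.5 × 2.08²] = 6.1 mA.

Triode; I_D = 6.10 mA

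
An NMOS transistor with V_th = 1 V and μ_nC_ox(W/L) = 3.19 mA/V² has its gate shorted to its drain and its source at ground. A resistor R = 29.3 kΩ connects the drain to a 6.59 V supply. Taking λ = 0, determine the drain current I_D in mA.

I_D = 0.179 mA

With gate tied to drain, V_GS = V_DS ≥ V_GS − V_th, so the device is in saturation.
KCL at the drain: ½ k_n (V_GS − V_th)² = (V_DD − V_GS)/R.
Let x = V_GS − 1. Then 46.7 x² + x − 5.59 = 0, giving x = 0.335 V (positive root), so V_GS = 1.34 V.
I_D = (V_DD − V_GS)/R = (6.59 − 1.34) / 29.3 = 0.179 mA.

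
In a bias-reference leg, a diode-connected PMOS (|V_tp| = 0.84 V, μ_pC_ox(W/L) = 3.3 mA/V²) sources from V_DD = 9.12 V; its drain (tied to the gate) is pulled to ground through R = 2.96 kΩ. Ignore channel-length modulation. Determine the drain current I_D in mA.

I_D = 2.39 mA

With gate tied to drain, V_SG = V_SD ≥ V_SG − |V_tp|, so the device is in saturation.
KCL at the drain: ½ k_p (V_SG − |V_tp|)² = (V_DD − V_SG)/R.
Let x = V_SG − 0.84. Then 4.88 x² + x − 8.28 = 0, giving x = 1.2 V (positive root), so V_SG = 2.04 V.
I_D = (V_DD − V_SG)/R = (9.12 − 2.04) / 2.96 = 2.39 mA.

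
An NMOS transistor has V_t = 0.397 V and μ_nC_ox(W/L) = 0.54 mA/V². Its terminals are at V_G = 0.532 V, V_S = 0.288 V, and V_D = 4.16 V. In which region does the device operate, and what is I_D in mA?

Cutoff; I_D = 0 mA

V_GS = V_G − V_S = 0.532 − 0.288 = 0.244 V; V_DS = V_D − V_S = 4.16 − 0.288 = 3.87 V.
V_GS = 0.244 V < V_t = 0.397 V, so the transistor is in cutoff.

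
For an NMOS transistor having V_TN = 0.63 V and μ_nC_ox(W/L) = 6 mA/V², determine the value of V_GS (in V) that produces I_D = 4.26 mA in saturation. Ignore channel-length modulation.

V_GS = 1.82 V

In saturation I_D = ½ k_n (V_GS − V_TN)², so V_GS − V_TN = √(2 I_D / k_n) = √(2 × 4.26 / 6) = 1.19 V.
V_GS = 0.63 + 1.19 = 1.82 V.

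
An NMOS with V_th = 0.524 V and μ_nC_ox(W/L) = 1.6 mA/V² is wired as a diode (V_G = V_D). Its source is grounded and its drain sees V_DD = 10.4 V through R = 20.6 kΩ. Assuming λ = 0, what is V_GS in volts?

With gate tied to drain, V_GS = V_DS ≥ V_GS − V_th, so the device is in saturation.
KCL at the drain: ½ k_n (V_GS − V_th)² = (V_DD − V_GS)/R.
Let x = V_GS − 0.524. Then 16.5 x² + x − 9.876 = 0, giving x = 0.744 V (positive root), so V_GS = 1.27 V.
I_D = (V_DD − V_GS)/R = (10.4 − 1.27) / 20.6 = 0.443 mA.

V_GS = 1.27 V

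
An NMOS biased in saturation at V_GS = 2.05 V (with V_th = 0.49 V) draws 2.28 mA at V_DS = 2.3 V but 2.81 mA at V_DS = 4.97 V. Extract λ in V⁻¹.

λ = 0.109 V⁻¹

With V_GS fixed, I_D ∝ (1 + λ V_DS) in saturation, so I_D2/I_D1 = (1 + λ V_DS2)/(1 + λ V_DS1).
2.81/2.28 = 1.232 = (1 + 4.97 λ)/(1 + 2.3 λ).
Solving: λ (I_D1 V_DS2 − I_D2 V_DS1) = I_D2 − I_D1, so λ = (2.81 − 2.28) / (2.28 × 4.97 − 2.81 × 2.3) = 0.53 / 4.87 = 0.109 V⁻¹.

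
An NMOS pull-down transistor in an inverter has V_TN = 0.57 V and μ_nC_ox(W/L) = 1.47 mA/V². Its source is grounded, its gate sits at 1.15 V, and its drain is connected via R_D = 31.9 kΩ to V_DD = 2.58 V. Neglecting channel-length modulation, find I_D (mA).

I_D = 0.0778 mA

V_GS = V_G = 1.15 V, so V_ov = 1.15 − 0.57 = 0.58 V.
Assume saturation: I_D = ½ k_n V_ov² = 0.5 × 1.47 × 0.58² = 0.247 mA, giving V_DS = V_DD − I_D R_D = 2.58 − 0.247 × 31.9 = -5.31 V.
But -5.31 V < V_ov = 0.58 V, so the device is actually in triode.
In triode I_D = k_n[V_ov V_DS − ½ V_DS²] and I_D = (V_DD − V_DS)/R_D. Equating: 23.4 V_DS² − 28.2 V_DS + 2.58 = 0, giving V_DS = 0.0998 V (the root below V_ov).
I_D = (2.58 − 0.0998) / 31.9 = 0.0778 mA.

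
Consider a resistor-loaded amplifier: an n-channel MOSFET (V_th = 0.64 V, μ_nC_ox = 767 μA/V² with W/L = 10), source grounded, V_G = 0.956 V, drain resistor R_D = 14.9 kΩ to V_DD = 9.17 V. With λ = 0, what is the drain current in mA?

V_GS = V_G = 0.956 V, so V_ov = 0.956 − 0.64 = 0.316 V.
k_n = μ_nC_ox · (W/L) = 7.67 mA/V².
Assume saturation: I_D = ½ k_n V_ov² = 0.5 × 7.67 × 0.316² = 0.383 mA, giving V_DS = V_DD − I_D R_D = 9.17 − 0.383 × 14.9 = 3.46 V.
V_DS = 3.46 V ≥ V_ov = 0.316 V, confirming saturation.

I_D = 0.383 mA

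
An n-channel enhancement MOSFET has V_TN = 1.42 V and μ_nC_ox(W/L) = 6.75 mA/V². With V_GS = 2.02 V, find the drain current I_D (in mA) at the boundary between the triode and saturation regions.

At the boundary V_DS = V_ov = V_GS − V_TN = 2.02 − 1.42 = 0.6 V.
I_D = ½ k_n V_ov² = 0.5 × 6.75 × 0.6² = 1.22 mA.

I_D = 1.22 mA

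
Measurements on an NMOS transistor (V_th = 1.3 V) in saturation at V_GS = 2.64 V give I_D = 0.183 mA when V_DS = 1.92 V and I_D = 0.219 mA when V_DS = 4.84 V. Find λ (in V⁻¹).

λ = 0.0774 V⁻¹

With V_GS fixed, I_D ∝ (1 + λ V_DS) in saturation, so I_D2/I_D1 = (1 + λ V_DS2)/(1 + λ V_DS1).
0.219/0.183 = 1.197 = (1 + 4.84 λ)/(1 + 1.92 λ).
Solving: λ (I_D1 V_DS2 − I_D2 V_DS1) = I_D2 − I_D1, so λ = (0.219 − 0.183) / (0.183 × 4.84 − 0.219 × 1.92) = 0.036 / 0.465 = 0.0774 V⁻¹.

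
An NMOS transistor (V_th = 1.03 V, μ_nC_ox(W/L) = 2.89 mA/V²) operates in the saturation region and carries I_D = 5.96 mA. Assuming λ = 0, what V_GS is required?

In saturation I_D = ½ k_n (V_GS − V_th)², so V_GS − V_th = √(2 I_D / k_n) = √(2 × 5.96 / 2.89) = 2.03 V.
V_GS = 1.03 + 2.03 = 3.06 V.

V_GS = 3.06 V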